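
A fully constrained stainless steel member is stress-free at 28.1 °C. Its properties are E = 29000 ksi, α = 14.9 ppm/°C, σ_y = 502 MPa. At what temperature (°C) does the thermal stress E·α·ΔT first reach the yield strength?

E = 29000 ksi = 199.9 GPa.
E·α·ΔT = 502.0 MPa ⇒ ΔT = 502.0 / (199.9×10³ × 14.9×10⁻⁶) = 168.5 K.
T = 28.1 + 168.5 = 196.6 °C.

197 °C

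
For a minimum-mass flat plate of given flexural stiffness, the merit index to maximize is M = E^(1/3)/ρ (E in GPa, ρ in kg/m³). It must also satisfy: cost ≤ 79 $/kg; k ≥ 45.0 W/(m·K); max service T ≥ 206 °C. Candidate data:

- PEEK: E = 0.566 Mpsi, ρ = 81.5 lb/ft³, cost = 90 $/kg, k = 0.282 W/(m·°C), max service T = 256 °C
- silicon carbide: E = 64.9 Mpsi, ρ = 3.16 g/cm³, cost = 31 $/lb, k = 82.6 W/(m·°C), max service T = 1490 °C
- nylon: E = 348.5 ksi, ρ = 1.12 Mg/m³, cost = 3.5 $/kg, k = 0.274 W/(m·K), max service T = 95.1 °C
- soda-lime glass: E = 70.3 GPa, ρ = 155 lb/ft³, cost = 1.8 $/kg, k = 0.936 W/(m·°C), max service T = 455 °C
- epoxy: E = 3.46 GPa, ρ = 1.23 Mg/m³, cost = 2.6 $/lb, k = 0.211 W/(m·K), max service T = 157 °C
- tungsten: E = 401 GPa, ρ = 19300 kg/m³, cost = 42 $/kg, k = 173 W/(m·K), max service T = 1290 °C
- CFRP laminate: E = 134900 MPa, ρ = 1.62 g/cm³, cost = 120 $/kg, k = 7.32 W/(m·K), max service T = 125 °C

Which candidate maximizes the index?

silicon carbide

Screen on constraints: cost ≤ 79 $/kg; k ≥ 45.0 W/(m·K); max service T ≥ 206 °C. Survivors: silicon carbide, tungsten.
Convert each candidate to consistent units, then evaluate M:
  silicon carbide: E = 447.5 GPa, ρ = 3160 kg/m³
  tungsten: E = 401.0 GPa, ρ = 19300 kg/m³
  silicon carbide: M = 2.42×10⁻³
  tungsten: M = 0.382×10⁻³
Highest index: silicon carbide.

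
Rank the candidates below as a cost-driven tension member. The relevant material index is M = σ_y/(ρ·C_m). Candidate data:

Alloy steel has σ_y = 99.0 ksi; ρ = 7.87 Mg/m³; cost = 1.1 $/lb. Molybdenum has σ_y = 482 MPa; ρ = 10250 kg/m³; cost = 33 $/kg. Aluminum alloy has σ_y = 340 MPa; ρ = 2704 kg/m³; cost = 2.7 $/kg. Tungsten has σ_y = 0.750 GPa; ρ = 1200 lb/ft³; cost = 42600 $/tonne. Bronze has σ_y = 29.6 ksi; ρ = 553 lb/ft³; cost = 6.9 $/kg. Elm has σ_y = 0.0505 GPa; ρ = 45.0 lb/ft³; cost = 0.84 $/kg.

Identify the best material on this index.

elm

In SI units:
  alloy steel: σ_y = 682.6 MPa, ρ = 7870 kg/m³, cost = 2.425 $/kg
  molybdenum: σ_y = 482.0 MPa, ρ = 10250 kg/m³, cost = 33.00 $/kg
  aluminum alloy: σ_y = 340.0 MPa, ρ = 2704 kg/m³, cost = 2.700 $/kg
  tungsten: σ_y = 750.0 MPa, ρ = 19220 kg/m³, cost = 42.60 $/kg
  bronze: σ_y = 204.1 MPa, ρ = 8858 kg/m³, cost = 6.900 $/kg
  elm: σ_y = 50.50 MPa, ρ = 720.8 kg/m³, cost = 0.8400 $/kg
  elm: M = 83.4 kN·m per $
  aluminum alloy: M = 46.6 kN·m per $
  alloy steel: M = 35.8 kN·m per $
  bronze: M = 3.34 kN·m per $
  molybdenum: M = 1.42 kN·m per $
  tungsten: M = 0.916 kN·m per $
Elm has the largest M.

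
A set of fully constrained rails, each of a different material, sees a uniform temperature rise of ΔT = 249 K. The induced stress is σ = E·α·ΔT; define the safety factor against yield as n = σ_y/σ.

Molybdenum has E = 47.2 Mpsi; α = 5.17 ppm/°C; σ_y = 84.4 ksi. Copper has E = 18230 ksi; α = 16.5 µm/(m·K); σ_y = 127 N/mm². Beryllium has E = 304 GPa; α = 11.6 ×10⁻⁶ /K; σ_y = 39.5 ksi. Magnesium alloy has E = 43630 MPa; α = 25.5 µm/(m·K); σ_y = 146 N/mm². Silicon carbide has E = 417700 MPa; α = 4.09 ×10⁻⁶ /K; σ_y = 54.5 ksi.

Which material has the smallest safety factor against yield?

Converting E to GPa, α to ×10⁻⁶/K, σ_y to MPa, then σ and n for each:
  molybdenum: E = 325.4, α = 5.17, σ_y = 581.9 → σ = 419 MPa, n = 1.39
  copper: E = 125.7, α = 16.5, σ_y = 127.0 → σ = 516 MPa, n = 0.246
  beryllium: E = 304.0, α = 11.6, σ_y = 272.3 → σ = 878 MPa, n = 0.310
  magnesium alloy: E = 43.63, α = 25.5, σ_y = 146.0 → σ = 277 MPa, n = 0.527
  silicon carbide: E = 417.7, α = 4.09, σ_y = 375.8 → σ = 425 MPa, n = 0.883
Smallest n: copper with n = 0.246.

copper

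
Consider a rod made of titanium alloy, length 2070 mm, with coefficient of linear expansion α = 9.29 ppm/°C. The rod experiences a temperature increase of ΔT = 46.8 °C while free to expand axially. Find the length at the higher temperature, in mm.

ΔL = α·L₀·ΔT = 9.29×10⁻⁶ × 2070 mm × 46.80 K = 0.900 mm.
L = L₀ + ΔL = 2070 + 0.900 = 2070.9 mm.

2070.9 mm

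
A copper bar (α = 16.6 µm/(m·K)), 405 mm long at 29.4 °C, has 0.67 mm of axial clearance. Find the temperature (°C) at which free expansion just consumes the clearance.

129 °C

α·L₀·ΔT = 0.67 mm ⇒ ΔT = 0.67 / (16.6×10⁻⁶ × 405.0) = 99.66 K.
T = 29.4 + 99.66 = 129.1 °C.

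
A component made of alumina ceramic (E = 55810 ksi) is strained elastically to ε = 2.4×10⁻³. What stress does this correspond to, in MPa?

E = 55810 ksi = 384.8 GPa.
σ = E·ε = 384800 MPa × 2.4×10⁻³ = 924 MPa.

924 MPa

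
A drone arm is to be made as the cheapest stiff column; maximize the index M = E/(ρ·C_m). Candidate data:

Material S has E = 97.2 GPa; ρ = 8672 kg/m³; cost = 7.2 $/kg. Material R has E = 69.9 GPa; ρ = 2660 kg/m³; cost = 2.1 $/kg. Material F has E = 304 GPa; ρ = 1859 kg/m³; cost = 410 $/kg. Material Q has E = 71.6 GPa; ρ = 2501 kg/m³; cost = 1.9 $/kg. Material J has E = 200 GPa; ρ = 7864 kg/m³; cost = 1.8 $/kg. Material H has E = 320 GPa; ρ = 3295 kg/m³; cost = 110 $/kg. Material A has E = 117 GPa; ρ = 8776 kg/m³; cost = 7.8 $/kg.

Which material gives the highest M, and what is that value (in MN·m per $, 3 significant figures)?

Evaluate M for each candidate:
  material Q: M = 15.1 MN·m per $
  material J: M = 14.1 MN·m per $
  material R: M = 12.5 MN·m per $
  material A: M = 1.71 MN·m per $
  material S: M = 1.56 MN·m per $
  material H: M = 0.883 MN·m per $
  material F: M = 0.399 MN·m per $
Material Q has the largest M.

material Q, M = 15.1 MN·m per $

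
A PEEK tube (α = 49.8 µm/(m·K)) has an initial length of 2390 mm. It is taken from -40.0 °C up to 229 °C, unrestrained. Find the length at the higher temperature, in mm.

2422.0 mm

ΔT = 229 − (-40.0) = 269.0 K.
ΔL = α·L₀·ΔT = 49.8×10⁻⁶ × 2390 mm × 269.0 K = 32.0 mm.
L = L₀ + ΔL = 2390 + 32.0 = 2422.0 mm.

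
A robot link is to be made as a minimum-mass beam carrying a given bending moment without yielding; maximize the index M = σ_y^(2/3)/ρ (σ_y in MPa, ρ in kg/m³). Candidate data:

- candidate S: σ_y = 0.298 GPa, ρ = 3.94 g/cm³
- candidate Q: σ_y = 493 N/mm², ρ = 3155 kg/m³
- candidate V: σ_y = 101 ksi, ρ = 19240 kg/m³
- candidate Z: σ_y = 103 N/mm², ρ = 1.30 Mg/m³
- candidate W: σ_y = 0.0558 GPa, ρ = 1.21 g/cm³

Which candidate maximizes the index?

candidate Q

Putting every candidate on a common basis:
  candidate S: σ_y = 298.0 MPa, ρ = 3940 kg/m³
  candidate Q: σ_y = 493.0 MPa, ρ = 3155 kg/m³
  candidate V: σ_y = 696.4 MPa, ρ = 19240 kg/m³
  candidate Z: σ_y = 103.0 MPa, ρ = 1300 kg/m³
  candidate W: σ_y = 55.80 MPa, ρ = 1210 kg/m³
  candidate Q: M = 19.8×10⁻³
  candidate Z: M = 16.9×10⁻³
  candidate W: M = 12.1×10⁻³
  candidate S: M = 11.3×10⁻³
  candidate V: M = 4.08×10⁻³
Candidate Q has the largest M.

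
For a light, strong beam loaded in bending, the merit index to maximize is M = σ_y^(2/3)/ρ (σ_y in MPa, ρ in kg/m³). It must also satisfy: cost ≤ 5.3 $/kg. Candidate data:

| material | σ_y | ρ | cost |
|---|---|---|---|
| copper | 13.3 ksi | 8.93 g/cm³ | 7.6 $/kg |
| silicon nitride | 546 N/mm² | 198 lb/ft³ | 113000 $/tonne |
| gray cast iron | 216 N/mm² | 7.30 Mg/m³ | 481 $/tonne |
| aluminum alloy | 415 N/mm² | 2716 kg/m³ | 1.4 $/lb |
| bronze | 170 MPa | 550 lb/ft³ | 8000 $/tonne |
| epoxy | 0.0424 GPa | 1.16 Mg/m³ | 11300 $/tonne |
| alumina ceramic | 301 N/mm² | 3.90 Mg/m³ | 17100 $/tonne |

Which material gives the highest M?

Screen on constraints: cost ≤ 5.3 $/kg. Survivors: gray cast iron, aluminum alloy.
In SI units:
  gray cast iron: σ_y = 216.0 MPa, ρ = 7300 kg/m³
  aluminum alloy: σ_y = 415.0 MPa, ρ = 2716 kg/m³
  aluminum alloy: M = 20.5×10⁻³
  gray cast iron: M = 4.93×10⁻³
Highest index: aluminum alloy.

aluminum alloy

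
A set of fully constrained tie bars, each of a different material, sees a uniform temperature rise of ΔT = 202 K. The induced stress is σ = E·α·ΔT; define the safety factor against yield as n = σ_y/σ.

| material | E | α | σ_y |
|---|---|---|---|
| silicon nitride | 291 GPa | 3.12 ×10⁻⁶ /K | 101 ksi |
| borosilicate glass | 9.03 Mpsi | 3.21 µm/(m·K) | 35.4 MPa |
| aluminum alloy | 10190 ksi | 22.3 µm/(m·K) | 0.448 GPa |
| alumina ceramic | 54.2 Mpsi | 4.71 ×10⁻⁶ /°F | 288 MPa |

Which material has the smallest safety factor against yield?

alumina ceramic

With everything in SI (GPa, ×10⁻⁶/K, MPa):
  silicon nitride: E = 291.0, α = 3.12, σ_y = 696.4 → σ = 183 MPa, n = 3.80
  borosilicate glass: E = 62.26, α = 3.21, σ_y = 35.40 → σ = 40.4 MPa, n = 0.877
  aluminum alloy: E = 70.26, α = 22.3, σ_y = 448.0 → σ = 316 MPa, n = 1.42
  alumina ceramic: E = 373.7, α = 8.48, σ_y = 288.0 → σ = 640 MPa, n = 0.450
The minimum is alumina ceramic at n = 0.450.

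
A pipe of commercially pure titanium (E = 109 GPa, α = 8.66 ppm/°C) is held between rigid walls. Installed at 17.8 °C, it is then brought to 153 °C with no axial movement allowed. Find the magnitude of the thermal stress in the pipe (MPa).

128 MPa

ΔT = 135.2 K. Constrained thermal stress σ = E·α·ΔT = 109.0×10³ MPa × 8.66×10⁻⁶ × 135.2 = 128 MPa (compressive).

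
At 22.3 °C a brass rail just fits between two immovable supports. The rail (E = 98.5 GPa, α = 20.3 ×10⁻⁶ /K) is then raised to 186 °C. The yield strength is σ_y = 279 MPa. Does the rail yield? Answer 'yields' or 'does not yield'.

ΔT = 163.7 K. Constrained thermal stress σ = E·α·ΔT = 98.50×10³ MPa × 20.3×10⁻⁶ × 163.7 = 327 MPa (compressive).
Compare to σ_y = 279 MPa: σ ≥ σ_y, so it yields.

yields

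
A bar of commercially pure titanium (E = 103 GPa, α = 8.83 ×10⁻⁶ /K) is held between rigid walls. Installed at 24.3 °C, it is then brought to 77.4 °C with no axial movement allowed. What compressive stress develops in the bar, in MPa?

48.3 MPa

ΔT = 53.10 K. Constrained thermal stress σ = E·α·ΔT = 103.0×10³ MPa × 8.83×10⁻⁶ × 53.10 = 48.3 MPa (compressive).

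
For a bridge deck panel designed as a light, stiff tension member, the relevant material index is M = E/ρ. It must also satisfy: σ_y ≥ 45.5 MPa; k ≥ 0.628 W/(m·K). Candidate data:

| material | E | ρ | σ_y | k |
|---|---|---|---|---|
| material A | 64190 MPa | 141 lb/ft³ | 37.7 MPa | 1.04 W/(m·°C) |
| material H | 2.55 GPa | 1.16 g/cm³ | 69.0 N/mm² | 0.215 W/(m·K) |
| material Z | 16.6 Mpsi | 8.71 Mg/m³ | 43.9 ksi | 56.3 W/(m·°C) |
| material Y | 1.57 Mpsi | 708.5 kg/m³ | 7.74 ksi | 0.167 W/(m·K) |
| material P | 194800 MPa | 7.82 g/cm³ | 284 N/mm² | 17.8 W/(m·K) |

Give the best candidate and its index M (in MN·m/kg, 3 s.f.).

Screen on constraints: σ_y ≥ 45.5 MPa; k ≥ 0.628 W/(m·K). Survivors: material Z, material P.
Putting every candidate on a common basis:
  material Z: E = 114.5 GPa, ρ = 8710 kg/m³
  material P: E = 194.8 GPa, ρ = 7820 kg/m³
  material P: M = 24.9 MN·m/kg
  material Z: M = 13.1 MN·m/kg
Highest index: material P.

material P, M = 24.9 MN·m/kg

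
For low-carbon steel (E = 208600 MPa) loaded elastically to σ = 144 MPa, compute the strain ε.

E = 208600 MPa = 208.6 GPa = 208600 MPa.
ε = σ/E = 144 / 208600 = 6.90×10⁻⁴.

6.90×10⁻⁴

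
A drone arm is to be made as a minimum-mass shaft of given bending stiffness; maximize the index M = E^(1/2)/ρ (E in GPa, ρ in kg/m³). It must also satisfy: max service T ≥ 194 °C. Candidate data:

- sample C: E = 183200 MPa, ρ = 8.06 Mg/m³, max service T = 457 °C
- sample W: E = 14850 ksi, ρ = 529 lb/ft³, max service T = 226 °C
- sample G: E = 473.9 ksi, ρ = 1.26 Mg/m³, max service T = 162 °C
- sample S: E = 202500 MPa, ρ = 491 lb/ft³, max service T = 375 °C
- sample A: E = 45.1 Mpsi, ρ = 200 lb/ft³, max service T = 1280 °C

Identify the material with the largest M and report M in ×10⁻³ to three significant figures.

Screen on constraints: max service T ≥ 194 °C. Survivors: sample C, sample W, sample S, sample A.
Putting every candidate on a common basis:
  sample C: E = 183.2 GPa, ρ = 8060 kg/m³
  sample W: E = 102.4 GPa, ρ = 8474 kg/m³
  sample S: E = 202.5 GPa, ρ = 7865 kg/m³
  sample A: E = 311.0 GPa, ρ = 3204 kg/m³
  sample A: M = 5.50×10⁻³
  sample S: M = 1.81×10⁻³
  sample C: M = 1.68×10⁻³
  sample W: M = 1.19×10⁻³
Sample A has the largest M.

sample A, M = 5.50×10⁻³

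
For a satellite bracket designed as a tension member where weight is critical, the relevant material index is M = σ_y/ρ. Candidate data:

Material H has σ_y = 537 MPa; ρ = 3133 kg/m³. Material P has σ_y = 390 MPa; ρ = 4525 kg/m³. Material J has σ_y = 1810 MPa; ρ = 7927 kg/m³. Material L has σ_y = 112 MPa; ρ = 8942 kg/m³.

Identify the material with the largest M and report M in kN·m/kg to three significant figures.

material J, M = 228 kN·m/kg

Computing M directly (units already consistent):
  material J: M = 228 kN·m/kg
  material H: M = 171 kN·m/kg
  material P: M = 86.2 kN·m/kg
  material L: M = 12.5 kN·m/kg
Material J ranks first.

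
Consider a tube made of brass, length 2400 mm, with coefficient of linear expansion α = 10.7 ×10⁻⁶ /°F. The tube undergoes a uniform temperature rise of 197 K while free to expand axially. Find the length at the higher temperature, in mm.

2409.1 mm

Convert α: 10.7×10⁻⁶/°F × (9/5) = 19.3×10⁻⁶/K.
ΔL = α·L₀·ΔT = 19.3×10⁻⁶ × 2400 mm × 197.0 K = 9.11 mm.
L = L₀ + ΔL = 2400 + 9.11 = 2409.1 mm.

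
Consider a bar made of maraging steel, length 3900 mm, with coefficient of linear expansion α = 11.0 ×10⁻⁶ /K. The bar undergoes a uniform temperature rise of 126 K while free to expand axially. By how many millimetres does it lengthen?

5.41 mm

ΔL = α·L₀·ΔT = 11.0×10⁻⁶ × 3900 mm × 126.0 K = 5.41 mm.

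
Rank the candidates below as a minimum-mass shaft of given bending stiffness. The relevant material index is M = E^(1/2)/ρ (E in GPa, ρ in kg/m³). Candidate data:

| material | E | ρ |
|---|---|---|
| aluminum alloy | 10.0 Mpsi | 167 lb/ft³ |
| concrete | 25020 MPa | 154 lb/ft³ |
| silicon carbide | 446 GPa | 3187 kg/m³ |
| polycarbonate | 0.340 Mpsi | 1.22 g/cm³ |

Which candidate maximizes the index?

Putting every candidate on a common basis:
  aluminum alloy: E = 68.95 GPa, ρ = 2675 kg/m³
  concrete: E = 25.02 GPa, ρ = 2467 kg/m³
  silicon carbide: E = 446.0 GPa, ρ = 3187 kg/m³
  polycarbonate: E = 2.344 GPa, ρ = 1220 kg/m³
  silicon carbide: M = 6.63×10⁻³
  aluminum alloy: M = 3.10×10⁻³
  concrete: M = 2.03×10⁻³
  polycarbonate: M = 1.25×10⁻³
Highest index: silicon carbide.

silicon carbide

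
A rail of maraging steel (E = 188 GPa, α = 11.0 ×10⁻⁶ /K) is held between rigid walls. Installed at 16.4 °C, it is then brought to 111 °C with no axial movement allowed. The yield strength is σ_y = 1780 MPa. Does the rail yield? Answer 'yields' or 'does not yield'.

ΔT = 94.60 K. Constrained thermal stress σ = E·α·ΔT = 188.0×10³ MPa × 11.0×10⁻⁶ × 94.60 = 196 MPa (compressive).
Compare to σ_y = 1780 MPa: σ < σ_y, so it does not yield.

does not yield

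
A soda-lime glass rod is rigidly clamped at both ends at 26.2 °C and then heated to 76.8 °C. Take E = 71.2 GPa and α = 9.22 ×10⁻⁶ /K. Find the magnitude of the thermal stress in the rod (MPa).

33.2 MPa

ΔT = 50.60 K. Constrained thermal stress σ = E·α·ΔT = 71.20×10³ MPa × 9.22×10⁻⁶ × 50.60 = 33.2 MPa (compressive).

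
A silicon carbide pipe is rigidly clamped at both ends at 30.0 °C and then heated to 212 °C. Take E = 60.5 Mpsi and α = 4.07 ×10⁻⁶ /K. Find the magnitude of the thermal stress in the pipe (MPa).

309 MPa

E = 60.5 Mpsi = 417.1 GPa.
ΔT = 182.0 K. Constrained thermal stress σ = E·α·ΔT = 417.1×10³ MPa × 4.07×10⁻⁶ × 182.0 = 309 MPa (compressive).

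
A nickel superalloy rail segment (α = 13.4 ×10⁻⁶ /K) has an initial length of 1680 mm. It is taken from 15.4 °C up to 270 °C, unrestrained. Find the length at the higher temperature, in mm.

1685.7 mm

ΔT = 270 − 15.4 = 254.6 K.
ΔL = α·L₀·ΔT = 13.4×10⁻⁶ × 1680 mm × 254.6 K = 5.73 mm.
L = L₀ + ΔL = 1680 + 5.73 = 1685.7 mm.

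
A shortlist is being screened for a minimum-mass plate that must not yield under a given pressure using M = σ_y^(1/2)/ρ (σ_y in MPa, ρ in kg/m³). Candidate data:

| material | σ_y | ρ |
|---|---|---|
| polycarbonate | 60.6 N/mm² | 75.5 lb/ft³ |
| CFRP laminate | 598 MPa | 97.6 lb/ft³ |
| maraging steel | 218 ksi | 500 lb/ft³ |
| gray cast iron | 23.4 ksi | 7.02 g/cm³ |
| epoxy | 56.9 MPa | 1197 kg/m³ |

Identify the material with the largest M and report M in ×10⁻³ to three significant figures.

CFRP laminate, M = 15.6×10⁻³

After converting to SI:
  polycarbonate: σ_y = 60.60 MPa, ρ = 1209 kg/m³
  CFRP laminate: σ_y = 598.0 MPa, ρ = 1563 kg/m³
  maraging steel: σ_y = 1503 MPa, ρ = 8009 kg/m³
  gray cast iron: σ_y = 161.3 MPa, ρ = 7020 kg/m³
  epoxy: σ_y = 56.90 MPa, ρ = 1197 kg/m³
  CFRP laminate: M = 15.6×10⁻³
  polycarbonate: M = 6.44×10⁻³
  epoxy: M = 6.30×10⁻³
  maraging steel: M = 4.84×10⁻³
  gray cast iron: M = 1.81×10⁻³
Highest index: CFRP laminate.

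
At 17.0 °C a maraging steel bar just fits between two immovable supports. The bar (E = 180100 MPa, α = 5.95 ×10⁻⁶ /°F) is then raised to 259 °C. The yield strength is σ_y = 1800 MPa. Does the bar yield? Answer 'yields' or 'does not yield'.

E = 180100 MPa = 180.1 GPa.
α = 5.95×10⁻⁶/°F × 9/5 = 10.7×10⁻⁶/K.
ΔT = 242.0 K. Constrained thermal stress σ = E·α·ΔT = 180.1×10³ MPa × 10.7×10⁻⁶ × 242.0 = 467 MPa (compressive).
Compare to σ_y = 1800 MPa: σ < σ_y, so it does not yield.

does not yield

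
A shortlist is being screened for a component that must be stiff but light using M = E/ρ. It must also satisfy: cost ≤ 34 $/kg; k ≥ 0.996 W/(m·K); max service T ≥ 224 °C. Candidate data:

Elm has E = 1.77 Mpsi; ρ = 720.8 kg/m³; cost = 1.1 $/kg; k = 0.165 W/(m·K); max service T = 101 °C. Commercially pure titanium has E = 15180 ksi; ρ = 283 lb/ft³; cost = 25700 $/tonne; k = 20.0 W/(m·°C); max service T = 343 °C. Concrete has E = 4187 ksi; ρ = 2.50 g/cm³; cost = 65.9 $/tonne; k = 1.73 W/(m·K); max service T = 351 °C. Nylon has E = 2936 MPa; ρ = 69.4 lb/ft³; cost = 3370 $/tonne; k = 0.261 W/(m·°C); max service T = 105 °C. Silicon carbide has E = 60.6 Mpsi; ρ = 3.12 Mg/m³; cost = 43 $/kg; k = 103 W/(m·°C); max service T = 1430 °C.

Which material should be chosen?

commercially pure titanium

Screen on constraints: cost ≤ 34 $/kg; k ≥ 0.996 W/(m·K); max service T ≥ 224 °C. Survivors: commercially pure titanium, concrete.
Putting every candidate on a common basis:
  commercially pure titanium: E = 104.7 GPa, ρ = 4533 kg/m³
  concrete: E = 28.87 GPa, ρ = 2500 kg/m³
  commercially pure titanium: M = 23.1 MN·m/kg
  concrete: M = 11.5 MN·m/kg
Commercially pure titanium ranks first.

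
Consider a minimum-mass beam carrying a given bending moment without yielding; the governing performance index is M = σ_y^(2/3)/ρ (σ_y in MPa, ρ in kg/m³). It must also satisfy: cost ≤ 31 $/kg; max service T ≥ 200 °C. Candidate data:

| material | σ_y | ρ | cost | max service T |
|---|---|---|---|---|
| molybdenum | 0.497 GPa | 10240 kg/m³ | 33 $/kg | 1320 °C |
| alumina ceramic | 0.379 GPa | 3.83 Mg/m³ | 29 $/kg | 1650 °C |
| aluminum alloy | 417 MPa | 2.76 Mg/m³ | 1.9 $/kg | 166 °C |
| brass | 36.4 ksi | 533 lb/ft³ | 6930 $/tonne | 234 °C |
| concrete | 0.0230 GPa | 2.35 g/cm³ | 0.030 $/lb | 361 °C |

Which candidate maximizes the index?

Screen on constraints: cost ≤ 31 $/kg; max service T ≥ 200 °C. Survivors: alumina ceramic, brass, concrete.
Normalizing units and computing the index:
  alumina ceramic: σ_y = 379.0 MPa, ρ = 3830 kg/m³
  brass: σ_y = 251.0 MPa, ρ = 8538 kg/m³
  concrete: σ_y = 23.00 MPa, ρ = 2350 kg/m³
  alumina ceramic: M = 13.7×10⁻³
  brass: M = 4.66×10⁻³
  concrete: M = 3.44×10⁻³
Alumina ceramic ranks first.

alumina ceramic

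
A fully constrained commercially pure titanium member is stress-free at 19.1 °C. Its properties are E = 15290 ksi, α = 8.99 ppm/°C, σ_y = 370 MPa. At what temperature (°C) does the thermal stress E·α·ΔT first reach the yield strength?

410 °C

E = 15290 ksi = 105.4 GPa.
E·α·ΔT = 370.0 MPa ⇒ ΔT = 370.0 / (105.4×10³ × 8.99×10⁻⁶) = 390.4 K.
T = 19.1 + 390.4 = 409.5 °C.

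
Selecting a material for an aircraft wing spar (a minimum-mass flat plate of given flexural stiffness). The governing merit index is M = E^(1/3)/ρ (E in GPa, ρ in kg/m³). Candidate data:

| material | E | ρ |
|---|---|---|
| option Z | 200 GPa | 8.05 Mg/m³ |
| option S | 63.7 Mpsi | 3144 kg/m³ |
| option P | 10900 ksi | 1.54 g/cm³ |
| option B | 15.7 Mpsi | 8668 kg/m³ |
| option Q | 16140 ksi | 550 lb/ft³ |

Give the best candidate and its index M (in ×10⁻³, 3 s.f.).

option P, M = 2.74×10⁻³

Normalizing units and computing the index:
  option Z: E = 200.0 GPa, ρ = 8050 kg/m³
  option S: E = 439.2 GPa, ρ = 3144 kg/m³
  option P: E = 75.15 GPa, ρ = 1540 kg/m³
  option B: E = 108.2 GPa, ρ = 8668 kg/m³
  option Q: E = 111.3 GPa, ρ = 8810 kg/m³
  option P: M = 2.74×10⁻³
  option S: M = 2.42×10⁻³
  option Z: M = 0.726×10⁻³
  option B: M = 0.550×10⁻³
  option Q: M = 0.546×10⁻³
Option P ranks first.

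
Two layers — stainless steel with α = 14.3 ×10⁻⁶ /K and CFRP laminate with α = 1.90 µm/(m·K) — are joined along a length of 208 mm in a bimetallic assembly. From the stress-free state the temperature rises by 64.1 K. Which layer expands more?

stainless steel

α(stainless steel) = 14.3×10⁻⁶/K vs α(CFRP laminate) = 1.90×10⁻⁶/K.
Higher α expands more for the same ΔT: stainless steel.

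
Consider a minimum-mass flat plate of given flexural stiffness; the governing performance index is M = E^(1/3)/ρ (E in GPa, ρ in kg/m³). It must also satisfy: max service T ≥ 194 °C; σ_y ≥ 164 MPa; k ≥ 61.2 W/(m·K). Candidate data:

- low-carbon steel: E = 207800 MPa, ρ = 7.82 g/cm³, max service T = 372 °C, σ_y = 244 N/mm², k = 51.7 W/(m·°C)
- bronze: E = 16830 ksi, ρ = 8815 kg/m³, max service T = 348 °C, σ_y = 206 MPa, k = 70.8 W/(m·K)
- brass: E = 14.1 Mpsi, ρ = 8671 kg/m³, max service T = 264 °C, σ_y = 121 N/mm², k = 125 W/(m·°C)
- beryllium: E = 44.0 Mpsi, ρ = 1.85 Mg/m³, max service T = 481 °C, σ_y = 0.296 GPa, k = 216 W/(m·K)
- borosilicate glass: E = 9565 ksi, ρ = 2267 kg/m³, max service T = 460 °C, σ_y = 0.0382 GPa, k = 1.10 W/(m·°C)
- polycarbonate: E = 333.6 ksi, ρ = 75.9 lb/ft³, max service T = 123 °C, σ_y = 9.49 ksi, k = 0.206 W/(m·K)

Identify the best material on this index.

Screen on constraints: max service T ≥ 194 °C; σ_y ≥ 164 MPa; k ≥ 61.2 W/(m·K). Survivors: bronze, beryllium.
In SI units:
  bronze: E = 116.0 GPa, ρ = 8815 kg/m³
  beryllium: E = 303.4 GPa, ρ = 1850 kg/m³
  beryllium: M = 3.63×10⁻³
  bronze: M = 0.553×10⁻³
The maximum is for beryllium.

beryllium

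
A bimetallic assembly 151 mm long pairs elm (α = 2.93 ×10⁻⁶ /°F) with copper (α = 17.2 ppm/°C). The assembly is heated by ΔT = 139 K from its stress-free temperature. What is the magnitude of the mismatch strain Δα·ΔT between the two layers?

1.66×10⁻³

elm: α = 2.93×10⁻⁶/°F × 9/5 = 5.27×10⁻⁶/K.
Δα = |5.27 − 17.2|×10⁻⁶/K = 11.9×10⁻⁶/K.
Mismatch strain = Δα·ΔT = 11.9×10⁻⁶ × 139.0 = 1.66×10⁻³.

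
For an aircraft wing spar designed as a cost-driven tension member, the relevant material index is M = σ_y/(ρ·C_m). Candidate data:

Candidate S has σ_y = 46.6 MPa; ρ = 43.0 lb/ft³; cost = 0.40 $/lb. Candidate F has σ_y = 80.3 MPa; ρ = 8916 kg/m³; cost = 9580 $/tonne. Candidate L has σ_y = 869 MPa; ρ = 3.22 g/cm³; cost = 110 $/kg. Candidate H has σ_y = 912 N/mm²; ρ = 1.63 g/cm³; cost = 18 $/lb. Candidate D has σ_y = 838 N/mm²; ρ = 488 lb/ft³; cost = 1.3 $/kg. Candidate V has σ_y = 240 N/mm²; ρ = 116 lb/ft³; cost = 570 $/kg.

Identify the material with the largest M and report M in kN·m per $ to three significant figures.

candidate D, M = 82.5 kN·m per $

Putting every candidate on a common basis:
  candidate S: σ_y = 46.60 MPa, ρ = 688.8 kg/m³, cost = 0.8818 $/kg
  candidate F: σ_y = 80.30 MPa, ρ = 8916 kg/m³, cost = 9.580 $/kg
  candidate L: σ_y = 869.0 MPa, ρ = 3220 kg/m³, cost = 110.0 $/kg
  candidate H: σ_y = 912.0 MPa, ρ = 1630 kg/m³, cost = 39.68 $/kg
  candidate D: σ_y = 838.0 MPa, ρ = 7817 kg/m³, cost = 1.300 $/kg
  candidate V: σ_y = 240.0 MPa, ρ = 1858 kg/m³, cost = 570.0 $/kg
  candidate D: M = 82.5 kN·m per $
  candidate S: M = 76.7 kN·m per $
  candidate H: M = 14.1 kN·m per $
  candidate L: M = 2.45 kN·m per $
  candidate F: M = 0.940 kN·m per $
  candidate V: M = 0.227 kN·m per $
The maximum is for candidate D.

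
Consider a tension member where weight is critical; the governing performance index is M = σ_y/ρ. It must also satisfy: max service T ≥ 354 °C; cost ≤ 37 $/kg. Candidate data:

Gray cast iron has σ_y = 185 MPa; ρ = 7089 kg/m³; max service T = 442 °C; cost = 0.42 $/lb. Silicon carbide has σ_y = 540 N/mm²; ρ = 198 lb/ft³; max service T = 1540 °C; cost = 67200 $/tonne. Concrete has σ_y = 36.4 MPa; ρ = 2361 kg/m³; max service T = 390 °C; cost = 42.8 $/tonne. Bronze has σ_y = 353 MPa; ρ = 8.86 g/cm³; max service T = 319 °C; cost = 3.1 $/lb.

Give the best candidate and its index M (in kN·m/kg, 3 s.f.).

Screen on constraints: max service T ≥ 354 °C; cost ≤ 37 $/kg. Survivors: gray cast iron, concrete.
Convert each candidate to consistent units, then evaluate M:
  gray cast iron: σ_y = 185.0 MPa, ρ = 7089 kg/m³
  concrete: σ_y = 36.40 MPa, ρ = 2361 kg/m³
  gray cast iron: M = 26.1 kN·m/kg
  concrete: M = 15.4 kN·m/kg
The maximum is for gray cast iron.

gray cast iron, M = 26.1 kN·m/kg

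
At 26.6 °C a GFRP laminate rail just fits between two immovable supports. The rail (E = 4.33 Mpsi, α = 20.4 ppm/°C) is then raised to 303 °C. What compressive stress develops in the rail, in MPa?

168 MPa

E = 4.33 Mpsi = 29.85 GPa.
ΔT = 276.4 K. Constrained thermal stress σ = E·α·ΔT = 29.85×10³ MPa × 20.4×10⁻⁶ × 276.4 = 168 MPa (compressive).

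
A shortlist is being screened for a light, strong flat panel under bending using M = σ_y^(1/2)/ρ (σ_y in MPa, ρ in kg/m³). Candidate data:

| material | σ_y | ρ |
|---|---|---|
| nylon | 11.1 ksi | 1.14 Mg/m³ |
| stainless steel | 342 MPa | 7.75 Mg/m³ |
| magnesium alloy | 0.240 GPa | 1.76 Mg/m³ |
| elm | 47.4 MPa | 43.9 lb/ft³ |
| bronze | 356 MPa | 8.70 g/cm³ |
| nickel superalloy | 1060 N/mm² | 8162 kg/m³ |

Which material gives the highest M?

elm

After converting to SI:
  nylon: σ_y = 76.53 MPa, ρ = 1140 kg/m³
  stainless steel: σ_y = 342.0 MPa, ρ = 7750 kg/m³
  magnesium alloy: σ_y = 240.0 MPa, ρ = 1760 kg/m³
  elm: σ_y = 47.40 MPa, ρ = 703.2 kg/m³
  bronze: σ_y = 356.0 MPa, ρ = 8700 kg/m³
  nickel superalloy: σ_y = 1060 MPa, ρ = 8162 kg/m³
  elm: M = 9.79×10⁻³
  magnesium alloy: M = 8.80×10⁻³
  nylon: M = 7.67×10⁻³
  nickel superalloy: M = 3.99×10⁻³
  stainless steel: M = 2.39×10⁻³
  bronze: M = 2.17×10⁻³
Elm ranks first.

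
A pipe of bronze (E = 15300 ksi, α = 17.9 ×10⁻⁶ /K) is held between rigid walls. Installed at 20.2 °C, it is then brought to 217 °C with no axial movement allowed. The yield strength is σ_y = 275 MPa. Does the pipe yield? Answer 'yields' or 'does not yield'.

E = 15300 ksi = 105.5 GPa.
ΔT = 196.8 K. Constrained thermal stress σ = E·α·ΔT = 105.5×10³ MPa × 17.9×10⁻⁶ × 196.8 = 372 MPa (compressive).
Compare to σ_y = 275 MPa: σ ≥ σ_y, so it yields.

yields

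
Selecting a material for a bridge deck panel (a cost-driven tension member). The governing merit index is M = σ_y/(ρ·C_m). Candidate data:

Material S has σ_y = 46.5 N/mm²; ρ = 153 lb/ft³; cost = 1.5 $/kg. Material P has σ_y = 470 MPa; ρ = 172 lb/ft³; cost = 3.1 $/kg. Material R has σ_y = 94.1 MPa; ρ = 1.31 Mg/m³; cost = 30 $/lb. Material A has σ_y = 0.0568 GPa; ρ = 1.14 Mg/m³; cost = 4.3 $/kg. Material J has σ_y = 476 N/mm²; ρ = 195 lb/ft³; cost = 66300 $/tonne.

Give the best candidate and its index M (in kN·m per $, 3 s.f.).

Normalizing units and computing the index:
  material S: σ_y = 46.50 MPa, ρ = 2451 kg/m³, cost = 1.500 $/kg
  material P: σ_y = 470.0 MPa, ρ = 2755 kg/m³, cost = 3.100 $/kg
  material R: σ_y = 94.10 MPa, ρ = 1310 kg/m³, cost = 66.14 $/kg
  material A: σ_y = 56.80 MPa, ρ = 1140 kg/m³, cost = 4.300 $/kg
  material J: σ_y = 476.0 MPa, ρ = 3124 kg/m³, cost = 66.30 $/kg
  material P: M = 55.0 kN·m per $
  material S: M = 12.6 kN·m per $
  material A: M = 11.6 kN·m per $
  material J: M = 2.30 kN·m per $
  material R: M = 1.09 kN·m per $
Material P has the largest M.

material P, M = 55.0 kN·m per $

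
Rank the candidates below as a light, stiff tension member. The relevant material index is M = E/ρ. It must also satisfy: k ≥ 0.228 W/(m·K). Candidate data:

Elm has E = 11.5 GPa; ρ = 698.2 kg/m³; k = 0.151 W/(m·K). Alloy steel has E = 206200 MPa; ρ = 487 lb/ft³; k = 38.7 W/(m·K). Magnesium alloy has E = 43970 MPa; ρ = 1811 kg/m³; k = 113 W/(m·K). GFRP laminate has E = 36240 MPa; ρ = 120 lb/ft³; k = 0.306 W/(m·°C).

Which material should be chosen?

alloy steel

Screen on constraints: k ≥ 0.228 W/(m·K). Survivors: alloy steel, magnesium alloy, GFRP laminate.
After converting to SI:
  alloy steel: E = 206.2 GPa, ρ = 7801 kg/m³
  magnesium alloy: E = 43.97 GPa, ρ = 1811 kg/m³
  GFRP laminate: E = 36.24 GPa, ρ = 1922 kg/m³
  alloy steel: M = 26.4 MN·m/kg
  magnesium alloy: M = 24.3 MN·m/kg
  GFRP laminate: M = 18.9 MN·m/kg
Highest index: alloy steel.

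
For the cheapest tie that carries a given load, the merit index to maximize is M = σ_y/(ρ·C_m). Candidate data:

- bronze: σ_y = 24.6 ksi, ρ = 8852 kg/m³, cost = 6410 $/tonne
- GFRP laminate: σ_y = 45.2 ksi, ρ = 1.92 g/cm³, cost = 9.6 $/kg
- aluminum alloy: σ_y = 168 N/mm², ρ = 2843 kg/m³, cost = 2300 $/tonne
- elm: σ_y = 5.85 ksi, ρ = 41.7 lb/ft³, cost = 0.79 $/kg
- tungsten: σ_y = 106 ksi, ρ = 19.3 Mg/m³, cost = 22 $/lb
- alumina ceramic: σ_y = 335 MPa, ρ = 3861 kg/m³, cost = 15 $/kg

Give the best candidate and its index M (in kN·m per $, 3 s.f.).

elm, M = 76.4 kN·m per $

Putting every candidate on a common basis:
  bronze: σ_y = 169.6 MPa, ρ = 8852 kg/m³, cost = 6.410 $/kg
  GFRP laminate: σ_y = 311.6 MPa, ρ = 1920 kg/m³, cost = 9.600 $/kg
  aluminum alloy: σ_y = 168.0 MPa, ρ = 2843 kg/m³, cost = 2.300 $/kg
  elm: σ_y = 40.33 MPa, ρ = 668.0 kg/m³, cost = 0.7900 $/kg
  tungsten: σ_y = 730.8 MPa, ρ = 19300 kg/m³, cost = 48.50 $/kg
  alumina ceramic: σ_y = 335.0 MPa, ρ = 3861 kg/m³, cost = 15.00 $/kg
  elm: M = 76.4 kN·m per $
  aluminum alloy: M = 25.7 kN·m per $
  GFRP laminate: M = 16.9 kN·m per $
  alumina ceramic: M = 5.78 kN·m per $
  bronze: M = 2.99 kN·m per $
  tungsten: M = 0.781 kN·m per $
Elm ranks first.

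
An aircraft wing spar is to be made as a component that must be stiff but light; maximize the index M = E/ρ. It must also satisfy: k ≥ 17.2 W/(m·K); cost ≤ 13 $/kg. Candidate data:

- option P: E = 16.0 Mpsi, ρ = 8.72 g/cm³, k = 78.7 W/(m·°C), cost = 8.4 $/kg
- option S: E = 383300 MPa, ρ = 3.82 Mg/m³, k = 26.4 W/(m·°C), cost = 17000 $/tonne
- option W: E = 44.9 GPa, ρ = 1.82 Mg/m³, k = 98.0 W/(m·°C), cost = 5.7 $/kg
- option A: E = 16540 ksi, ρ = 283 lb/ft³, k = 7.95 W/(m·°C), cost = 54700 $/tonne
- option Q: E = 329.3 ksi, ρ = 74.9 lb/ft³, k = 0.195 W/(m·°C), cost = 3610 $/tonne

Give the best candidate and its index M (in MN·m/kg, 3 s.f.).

Screen on constraints: k ≥ 17.2 W/(m·K); cost ≤ 13 $/kg. Survivors: option P, option W.
After converting to SI:
  option P: E = 110.3 GPa, ρ = 8720 kg/m³
  option W: E = 44.90 GPa, ρ = 1820 kg/m³
  option W: M = 24.7 MN·m/kg
  option P: M = 12.7 MN·m/kg
Option W has the largest M.

option W, M = 24.7 MN·m/kg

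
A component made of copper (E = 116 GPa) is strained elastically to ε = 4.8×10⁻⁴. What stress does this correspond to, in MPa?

σ = E·ε = 116000 MPa × 4.8×10⁻⁴ = 55.7 MPa.

55.7 MPa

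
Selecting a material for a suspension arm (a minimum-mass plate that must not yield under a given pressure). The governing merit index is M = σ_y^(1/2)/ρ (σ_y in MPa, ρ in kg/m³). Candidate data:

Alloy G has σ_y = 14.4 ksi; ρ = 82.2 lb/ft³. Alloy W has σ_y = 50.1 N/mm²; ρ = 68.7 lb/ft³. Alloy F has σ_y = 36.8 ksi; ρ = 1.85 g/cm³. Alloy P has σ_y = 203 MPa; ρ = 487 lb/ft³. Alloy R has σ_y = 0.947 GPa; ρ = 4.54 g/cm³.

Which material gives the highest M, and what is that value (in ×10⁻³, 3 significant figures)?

In SI units:
  alloy G: σ_y = 99.28 MPa, ρ = 1317 kg/m³
  alloy W: σ_y = 50.10 MPa, ρ = 1100 kg/m³
  alloy F: σ_y = 253.7 MPa, ρ = 1850 kg/m³
  alloy P: σ_y = 203.0 MPa, ρ = 7801 kg/m³
  alloy R: σ_y = 947.0 MPa, ρ = 4540 kg/m³
  alloy F: M = 8.61×10⁻³
  alloy G: M = 7.57×10⁻³
  alloy R: M = 6.78×10⁻³
  alloy W: M = 6.43×10⁻³
  alloy P: M = 1.83×10⁻³
Alloy F ranks first.

alloy F, M = 8.61×10⁻³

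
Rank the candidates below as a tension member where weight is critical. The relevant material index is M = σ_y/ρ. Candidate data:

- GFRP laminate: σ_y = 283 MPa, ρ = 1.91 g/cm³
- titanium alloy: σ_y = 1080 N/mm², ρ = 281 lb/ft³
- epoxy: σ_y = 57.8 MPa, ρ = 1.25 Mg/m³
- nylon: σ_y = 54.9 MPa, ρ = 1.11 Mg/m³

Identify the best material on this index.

titanium alloy

Normalizing units and computing the index:
  GFRP laminate: σ_y = 283.0 MPa, ρ = 1910 kg/m³
  titanium alloy: σ_y = 1080 MPa, ρ = 4501 kg/m³
  epoxy: σ_y = 57.80 MPa, ρ = 1250 kg/m³
  nylon: σ_y = 54.90 MPa, ρ = 1110 kg/m³
  titanium alloy: M = 240 kN·m/kg
  GFRP laminate: M = 148 kN·m/kg
  nylon: M = 49.5 kN·m/kg
  epoxy: M = 46.2 kN·m/kg
Titanium alloy ranks first.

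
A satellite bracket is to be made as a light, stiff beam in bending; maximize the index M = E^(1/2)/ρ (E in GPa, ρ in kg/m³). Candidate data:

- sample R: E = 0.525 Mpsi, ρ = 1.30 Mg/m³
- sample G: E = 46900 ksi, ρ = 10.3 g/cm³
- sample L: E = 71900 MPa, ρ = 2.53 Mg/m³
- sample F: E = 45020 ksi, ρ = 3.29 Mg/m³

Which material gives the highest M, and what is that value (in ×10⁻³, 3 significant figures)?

sample F, M = 5.36×10⁻³

In SI units:
  sample R: E = 3.620 GPa, ρ = 1300 kg/m³
  sample G: E = 323.4 GPa, ρ = 10300 kg/m³
  sample L: E = 71.90 GPa, ρ = 2530 kg/m³
  sample F: E = 310.4 GPa, ρ = 3290 kg/m³
  sample F: M = 5.36×10⁻³
  sample L: M = 3.35×10⁻³
  sample G: M = 1.75×10⁻³
  sample R: M = 1.46×10⁻³
The maximum is for sample F.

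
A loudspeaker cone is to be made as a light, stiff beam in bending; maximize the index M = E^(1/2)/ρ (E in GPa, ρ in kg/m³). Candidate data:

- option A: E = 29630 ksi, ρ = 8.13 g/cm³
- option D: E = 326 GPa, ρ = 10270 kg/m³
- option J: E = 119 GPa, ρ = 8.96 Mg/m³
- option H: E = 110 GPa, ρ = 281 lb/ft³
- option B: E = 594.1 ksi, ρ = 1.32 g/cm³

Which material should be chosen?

option H

Convert each candidate to consistent units, then evaluate M:
  option A: E = 204.3 GPa, ρ = 8130 kg/m³
  option D: E = 326.0 GPa, ρ = 10270 kg/m³
  option J: E = 119.0 GPa, ρ = 8960 kg/m³
  option H: E = 110.0 GPa, ρ = 4501 kg/m³
  option B: E = 4.096 GPa, ρ = 1320 kg/m³
  option H: M = 2.33×10⁻³
  option D: M = 1.76×10⁻³
  option A: M = 1.76×10⁻³
  option B: M = 1.53×10⁻³
  option J: M = 1.22×10⁻³
Option H ranks first.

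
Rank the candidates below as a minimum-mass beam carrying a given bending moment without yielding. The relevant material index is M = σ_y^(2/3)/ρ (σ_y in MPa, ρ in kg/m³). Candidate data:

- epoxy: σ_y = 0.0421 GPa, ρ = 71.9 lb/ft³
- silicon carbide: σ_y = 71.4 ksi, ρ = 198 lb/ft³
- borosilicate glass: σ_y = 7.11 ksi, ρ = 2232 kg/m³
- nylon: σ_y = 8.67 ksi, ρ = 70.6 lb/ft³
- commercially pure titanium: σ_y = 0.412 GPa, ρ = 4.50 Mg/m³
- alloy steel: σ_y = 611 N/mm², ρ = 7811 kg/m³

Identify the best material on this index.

Putting every candidate on a common basis:
  epoxy: σ_y = 42.10 MPa, ρ = 1152 kg/m³
  silicon carbide: σ_y = 492.3 MPa, ρ = 3172 kg/m³
  borosilicate glass: σ_y = 49.02 MPa, ρ = 2232 kg/m³
  nylon: σ_y = 59.78 MPa, ρ = 1131 kg/m³
  commercially pure titanium: σ_y = 412.0 MPa, ρ = 4500 kg/m³
  alloy steel: σ_y = 611.0 MPa, ρ = 7811 kg/m³
  silicon carbide: M = 19.7×10⁻³
  nylon: M = 13.5×10⁻³
  commercially pure titanium: M = 12.3×10⁻³
  epoxy: M = 10.5×10⁻³
  alloy steel: M = 9.22×10⁻³
  borosilicate glass: M = 6.00×10⁻³
Silicon carbide has the largest M.

silicon carbide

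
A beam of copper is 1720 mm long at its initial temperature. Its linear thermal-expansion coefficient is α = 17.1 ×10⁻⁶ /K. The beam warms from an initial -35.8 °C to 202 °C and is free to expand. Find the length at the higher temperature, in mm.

ΔT = 202 − (-35.8) = 237.8 K.
ΔL = α·L₀·ΔT = 17.1×10⁻⁶ × 1720 mm × 237.8 K = 6.99 mm.
L = L₀ + ΔL = 1720 + 6.99 = 1727.0 mm.

1727.0 mm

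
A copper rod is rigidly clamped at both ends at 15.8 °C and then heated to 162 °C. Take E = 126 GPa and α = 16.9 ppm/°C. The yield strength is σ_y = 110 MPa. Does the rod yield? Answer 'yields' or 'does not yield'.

ΔT = 146.2 K. Constrained thermal stress σ = E·α·ΔT = 126.0×10³ MPa × 16.9×10⁻⁶ × 146.2 = 311 MPa (compressive).
Compare to σ_y = 110 MPa: σ ≥ σ_y, so it yields.

yields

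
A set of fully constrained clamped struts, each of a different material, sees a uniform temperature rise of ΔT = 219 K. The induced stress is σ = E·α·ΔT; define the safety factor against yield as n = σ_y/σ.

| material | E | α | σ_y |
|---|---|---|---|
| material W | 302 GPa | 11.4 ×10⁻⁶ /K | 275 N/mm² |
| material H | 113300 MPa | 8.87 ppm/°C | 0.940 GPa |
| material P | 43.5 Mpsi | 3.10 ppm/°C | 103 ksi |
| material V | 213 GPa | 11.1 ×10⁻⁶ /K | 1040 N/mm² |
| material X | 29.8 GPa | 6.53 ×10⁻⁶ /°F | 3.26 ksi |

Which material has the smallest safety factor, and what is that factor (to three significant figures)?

material X, n = 0.293

Converting E to GPa, α to ×10⁻⁶/K, σ_y to MPa, then σ and n for each:
  material W: E = 302.0, α = 11.4, σ_y = 275.0 → σ = 754 MPa, n = 0.365
  material H: E = 113.3, α = 8.87, σ_y = 940.0 → σ = 220 MPa, n = 4.27
  material P: E = 299.9, α = 3.10, σ_y = 710.2 → σ = 204 MPa, n = 3.49
  material V: E = 213.0, α = 11.1, σ_y = 1040 → σ = 518 MPa, n = 2.01
  material X: E = 29.80, α = 11.8, σ_y = 22.48 → σ = 76.7 MPa, n = 0.293
Smallest n: material X with n = 0.293.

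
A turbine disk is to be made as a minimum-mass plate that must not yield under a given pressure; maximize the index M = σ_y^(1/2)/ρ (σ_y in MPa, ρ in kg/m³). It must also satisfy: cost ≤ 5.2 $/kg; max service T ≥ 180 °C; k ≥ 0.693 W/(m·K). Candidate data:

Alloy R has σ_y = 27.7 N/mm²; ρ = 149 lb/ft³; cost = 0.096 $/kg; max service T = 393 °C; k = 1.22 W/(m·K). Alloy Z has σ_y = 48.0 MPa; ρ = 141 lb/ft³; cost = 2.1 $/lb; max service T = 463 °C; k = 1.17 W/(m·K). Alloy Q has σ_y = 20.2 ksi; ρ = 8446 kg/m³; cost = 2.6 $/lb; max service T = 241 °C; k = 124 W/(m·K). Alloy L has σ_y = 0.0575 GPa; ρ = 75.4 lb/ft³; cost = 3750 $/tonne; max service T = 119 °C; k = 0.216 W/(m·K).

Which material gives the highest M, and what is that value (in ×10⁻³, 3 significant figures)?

Screen on constraints: cost ≤ 5.2 $/kg; max service T ≥ 180 °C; k ≥ 0.693 W/(m·K). Survivors: alloy R, alloy Z.
After converting to SI:
  alloy R: σ_y = 27.70 MPa, ρ = 2387 kg/m³
  alloy Z: σ_y = 48.00 MPa, ρ = 2259 kg/m³
  alloy Z: M = 3.07×10⁻³
  alloy R: M = 2.21×10⁻³
Alloy Z has the largest M.

alloy Z, M = 3.07×10⁻³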